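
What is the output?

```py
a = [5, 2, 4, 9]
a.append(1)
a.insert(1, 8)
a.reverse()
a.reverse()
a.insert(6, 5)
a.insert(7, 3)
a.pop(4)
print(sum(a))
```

append 1 → [5, 2, 4, 9, 1]
insert 8 at 1 → [5, 8, 2, 4, 9, 1]
reverse → [1, 9, 4, 2, 8, 5]
reverse → [5, 8, 2, 4, 9, 1]
insert 5 at 6 → [5, 8, 2, 4, 9, 1, 5]
insert 3 at 7 → [5, 8, 2, 4, 9, 1, 5, 3]
pop(4) removes 9 → [5, 8, 2, 4, 1, 5, 3]
sum = 28

28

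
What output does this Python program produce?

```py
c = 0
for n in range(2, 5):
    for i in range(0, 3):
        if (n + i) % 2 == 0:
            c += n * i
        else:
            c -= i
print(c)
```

n=2,i=0: even sum, c = 0+0 = 0
n=2,i=1: odd sum, c = 0-1 = -1
n=2,i=2: even sum, c = (-1)+4 = 3
n=3,i=0: odd sum, c = 3-0 = 3
n=3,i=1: even sum, c = 3+3 = 6
n=3,i=2: odd sum, c = 6-2 = 4
n=4,i=0: even sum, c = 4+0 = 4
n=4,i=1: odd sum, c = 4-1 = 3
n=4,i=2: even sum, c = 3+8 = 11

11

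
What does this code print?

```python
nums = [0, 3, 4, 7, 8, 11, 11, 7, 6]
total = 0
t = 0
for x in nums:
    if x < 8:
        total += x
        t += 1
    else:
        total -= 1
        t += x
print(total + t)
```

60

x=0: <8, total = 0+0 = 0; t=1
x=3: <8, total = 0+3 = 3; t=2
x=4: <8, total = 3+4 = 7; t=3
x=7: <8, total = 7+7 = 14; t=4
x=8: not <8, total = 14-1 = 13; t=12
x=11: not <8, total = 13-1 = 12; t=23
x=11: not <8, total = 12-1 = 11; t=34
x=7: <8, total = 11+7 = 18; t=35
x=6: <8, total = 18+6 = 24; t=36
total+t = 24+36 = 60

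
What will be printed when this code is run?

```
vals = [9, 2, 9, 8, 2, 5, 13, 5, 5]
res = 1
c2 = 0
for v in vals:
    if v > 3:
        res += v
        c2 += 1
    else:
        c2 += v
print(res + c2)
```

66

v=9: >3, res = 1+9 = 10; c2=1
v=2: not >3; c2=3
v=9: >3, res = 10+9 = 19; c2=4
v=8: >3, res = 19+8 = 27; c2=5
v=2: not >3; c2=7
v=5: >3, res = 27+5 = 32; c2=8
v=13: >3, res = 32+13 = 45; c2=9
v=5: >3, res = 45+5 = 50; c2=10
v=5: >3, res = 50+5 = 55; c2=11
res+c2 = 55+11 = 66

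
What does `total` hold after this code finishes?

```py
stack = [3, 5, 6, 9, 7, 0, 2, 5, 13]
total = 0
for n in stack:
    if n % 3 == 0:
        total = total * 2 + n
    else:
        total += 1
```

n=3: %3==0, total = 0*2+3 = 3
n=5: not %3==0, total = 3+1 = 4
n=6: %3==0, total = 4*2+6 = 14
n=9: %3==0, total = 14*2+9 = 37
n=7: not %3==0, total = 37+1 = 38
n=0: %3==0, total = 38*2+0 = 76
n=2: not %3==0, total = 76+1 = 77
n=5: not %3==0, total = 77+1 = 78
n=13: not %3==0, total = 78+1 = 79

79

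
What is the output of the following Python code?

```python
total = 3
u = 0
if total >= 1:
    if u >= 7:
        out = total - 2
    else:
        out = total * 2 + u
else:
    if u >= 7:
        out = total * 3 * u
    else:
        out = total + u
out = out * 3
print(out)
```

total=3, u=0
total >= 1 is True; u >= 7 is False
→ out = total * 2 + u = 6
out = 6*3 = 18

18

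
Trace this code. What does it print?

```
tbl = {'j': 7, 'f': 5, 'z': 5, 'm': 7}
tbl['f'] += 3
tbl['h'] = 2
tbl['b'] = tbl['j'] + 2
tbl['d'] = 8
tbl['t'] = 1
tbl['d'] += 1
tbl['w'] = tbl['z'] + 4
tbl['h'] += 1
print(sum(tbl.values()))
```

tbl['f'] = 5+3 = 8 → {'j': 7, 'f': 8, 'z': 5, 'm': 7}
tbl['h'] = 2 → {'j': 7, 'f': 8, 'z': 5, 'm': 7, 'h': 2}
tbl['b'] = tbl['j']+2 = 9 → {'j': 7, 'f': 8, 'z': 5, 'm': 7, 'h': 2, 'b': 9}
tbl['d'] = 8 → {'j': 7, 'f': 8, 'z': 5, 'm': 7, 'h': 2, 'b': 9, 'd': 8}
tbl['t'] = 1 → {'j': 7, 'f': 8, 'z': 5, 'm': 7, 'h': 2, 'b': 9, 'd': 8, 't': 1}
tbl['d'] = 8+1 = 9 → {'j': 7, 'f': 8, 'z': 5, 'm': 7, 'h': 2, 'b': 9, 'd': 9, 't': 1}
tbl['w'] = tbl['z']+4 = 9 → {'j': 7, 'f': 8, 'z': 5, 'm': 7, 'h': 2, 'b': 9, 'd': 9, 't': 1, 'w': 9}
tbl['h'] = 2+1 = 3 → {'j': 7, 'f': 8, 'z': 5, 'm': 7, 'h': 3, 'b': 9, 'd': 9, 't': 1, 'w': 9}
sum of values = 58

58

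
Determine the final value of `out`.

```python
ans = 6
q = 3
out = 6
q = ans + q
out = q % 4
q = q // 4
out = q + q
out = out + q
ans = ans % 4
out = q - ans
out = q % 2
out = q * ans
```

4

q = 6+3 = 9
out = 9%4 = 1
q = 9//4 = 2
out = 2+2 = 4
out = 4+2 = 6
ans = 6%4 = 2
out = 2-2 = 0
out = 2%2 = 0
out = 2*2 = 4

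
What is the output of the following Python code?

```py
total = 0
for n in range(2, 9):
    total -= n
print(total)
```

n=2: total = 0-2 = -2
n=3: total = (-2)-3 = -5
n=4: total = (-5)-4 = -9
n=5: total = (-9)-5 = -14
n=6: total = (-14)-6 = -20
n=7: total = (-20)-7 = -27
n=8: total = (-27)-8 = -35

-35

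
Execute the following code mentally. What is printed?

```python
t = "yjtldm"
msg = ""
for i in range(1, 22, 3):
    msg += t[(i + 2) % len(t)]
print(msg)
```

i=1: add t[3]='l' → 'l'
i=4: add t[0]='y' → 'ly'
i=7: add t[3]='l' → 'lyl'
i=10: add t[0]='y' → 'lyly'
i=13: add t[3]='l' → 'lylyl'
i=16: add t[0]='y' → 'lylyly'
i=19: add t[3]='l' → 'lylylyl'

lylylyl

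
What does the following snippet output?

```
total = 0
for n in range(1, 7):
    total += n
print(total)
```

n=1: total = 0+1 = 1
n=2: total = 1+2 = 3
n=3: total = 3+3 = 6
n=4: total = 6+4 = 10
n=5: total = 10+5 = 15
n=6: total = 15+6 = 21

21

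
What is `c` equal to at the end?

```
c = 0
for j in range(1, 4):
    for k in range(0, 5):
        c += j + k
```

60

j=1,k=0: c = 0+1 = 1
j=1,k=1: c = 1+2 = 3
j=1,k=2: c = 3+3 = 6
j=1,k=3: c = 6+4 = 10
j=1,k=4: c = 10+5 = 15
j=2,k=0: c = 15+2 = 17
j=2,k=1: c = 17+3 = 20
j=2,k=2: c = 20+4 = 24
j=2,k=3: c = 24+5 = 29
j=2,k=4: c = 29+6 = 35
j=3,k=0: c = 35+3 = 38
j=3,k=1: c = 38+4 = 42
j=3,k=2: c = 42+5 = 47
j=3,k=3: c = 47+6 = 53
j=3,k=4: c = 53+7 = 60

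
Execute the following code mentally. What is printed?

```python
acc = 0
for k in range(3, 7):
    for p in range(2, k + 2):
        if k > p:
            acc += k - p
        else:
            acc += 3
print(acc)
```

44

k=3,p=2: 3>2, acc = 0+1 = 1
k=3,p=3: not 3>3, acc = 1+3 = 4
k=3,p=4: not 3>4, acc = 4+3 = 7
k=4,p=2: 4>2, acc = 7+2 = 9
k=4,p=3: 4>3, acc = 9+1 = 10
k=4,p=4: not 4>4, acc = 10+3 = 13
k=4,p=5: not 4>5, acc = 13+3 = 16
k=5,p=2: 5>2, acc = 16+3 = 19
k=5,p=3: 5>3, acc = 19+2 = 21
k=5,p=4: 5>4, acc = 21+1 = 22
k=5,p=5: not 5>5, acc = 22+3 = 25
k=5,p=6: not 5>6, acc = 25+3 = 28
k=6,p=2: 6>2, acc = 28+4 = 32
k=6,p=3: 6>3, acc = 32+3 = 35
k=6,p=4: 6>4, acc = 35+2 = 37
k=6,p=5: 6>5, acc = 37+1 = 38
k=6,p=6: not 6>6, acc = 38+3 = 41
k=6,p=7: not 6>7, acc = 41+3 = 44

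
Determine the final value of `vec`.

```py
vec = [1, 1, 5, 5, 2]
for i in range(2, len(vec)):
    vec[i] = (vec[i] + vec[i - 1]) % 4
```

i=2: vec[2] = (5+1)%4 = 2 → [1, 1, 2, 5, 2]
i=3: vec[3] = (5+2)%4 = 3 → [1, 1, 2, 3, 2]
i=4: vec[4] = (2+3)%4 = 1 → [1, 1, 2, 3, 1]

[1, 1, 2, 3, 1]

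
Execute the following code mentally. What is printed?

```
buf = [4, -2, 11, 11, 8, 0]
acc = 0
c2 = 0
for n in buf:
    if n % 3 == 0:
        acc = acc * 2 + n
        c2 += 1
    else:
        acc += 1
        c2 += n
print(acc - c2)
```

n=4: not %3==0, acc = 0+1 = 1; c2=4
n=-2: not %3==0, acc = 1+1 = 2; c2=2
n=11: not %3==0, acc = 2+1 = 3; c2=13
n=11: not %3==0, acc = 3+1 = 4; c2=24
n=8: not %3==0, acc = 4+1 = 5; c2=32
n=0: %3==0, acc = 5*2+0 = 10; c2=33
acc-c2 = 10-33 = -23

-23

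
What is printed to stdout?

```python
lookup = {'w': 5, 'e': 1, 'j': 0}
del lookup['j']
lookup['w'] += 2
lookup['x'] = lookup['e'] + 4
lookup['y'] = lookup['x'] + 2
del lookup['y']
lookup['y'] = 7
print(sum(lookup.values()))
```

del 'j' → {'w': 5, 'e': 1}
lookup['w'] = 5+2 = 7 → {'w': 7, 'e': 1}
lookup['x'] = lookup['e']+4 = 5 → {'w': 7, 'e': 1, 'x': 5}
lookup['y'] = lookup['x']+2 = 7 → {'w': 7, 'e': 1, 'x': 5, 'y': 7}
del 'y' → {'w': 7, 'e': 1, 'x': 5}
lookup['y'] = 7 → {'w': 7, 'e': 1, 'x': 5, 'y': 7}
sum of values = 20

20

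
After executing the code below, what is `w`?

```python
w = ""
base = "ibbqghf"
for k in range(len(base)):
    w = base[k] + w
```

'fhgqbbi'

k=0: prepend 'i' → 'i'
k=1: prepend 'b' → 'bi'
k=2: prepend 'b' → 'bbi'
k=3: prepend 'q' → 'qbbi'
k=4: prepend 'g' → 'gqbbi'
k=5: prepend 'h' → 'hgqbbi'
k=6: prepend 'f' → 'fhgqbbi'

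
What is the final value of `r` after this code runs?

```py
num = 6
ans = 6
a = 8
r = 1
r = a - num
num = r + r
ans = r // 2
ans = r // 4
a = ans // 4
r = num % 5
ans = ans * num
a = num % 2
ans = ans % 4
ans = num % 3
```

4

r = 8-6 = 2
num = 2+2 = 4
ans = 2//2 = 1
ans = 2//4 = 0
a = 0//4 = 0
r = 4%5 = 4
ans = 0*4 = 0
a = 4%2 = 0
ans = 0%4 = 0
ans = 4%3 = 1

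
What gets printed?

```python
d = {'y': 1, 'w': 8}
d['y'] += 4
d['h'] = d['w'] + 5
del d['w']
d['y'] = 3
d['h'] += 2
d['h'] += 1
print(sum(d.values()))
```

19

d['y'] = 1+4 = 5 → {'y': 5, 'w': 8}
d['h'] = d['w']+5 = 13 → {'y': 5, 'w': 8, 'h': 13}
del 'w' → {'y': 5, 'h': 13}
d['y'] = 3 → {'y': 3, 'h': 13}
d['h'] = 13+2 = 15 → {'y': 3, 'h': 15}
d['h'] = 15+1 = 16 → {'y': 3, 'h': 16}
sum of values = 19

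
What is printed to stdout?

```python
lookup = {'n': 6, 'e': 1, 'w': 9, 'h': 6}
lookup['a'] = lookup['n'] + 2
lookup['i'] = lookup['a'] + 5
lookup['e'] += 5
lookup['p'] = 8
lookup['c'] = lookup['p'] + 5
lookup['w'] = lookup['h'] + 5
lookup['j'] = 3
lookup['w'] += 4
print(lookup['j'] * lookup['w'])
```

lookup['a'] = lookup['n']+2 = 8 → {'n': 6, 'e': 1, 'w': 9, 'h': 6, 'a': 8}
lookup['i'] = lookup['a']+5 = 13 → {'n': 6, 'e': 1, 'w': 9, 'h': 6, 'a': 8, 'i': 13}
lookup['e'] = 1+5 = 6 → {'n': 6, 'e': 6, 'w': 9, 'h': 6, 'a': 8, 'i': 13}
lookup['p'] = 8 → {'n': 6, 'e': 6, 'w': 9, 'h': 6, 'a': 8, 'i': 13, 'p': 8}
lookup['c'] = lookup['p']+5 = 13 → {'n': 6, 'e': 6, 'w': 9, 'h': 6, 'a': 8, 'i': 13, 'p': 8, 'c': 13}
lookup['w'] = lookup['h']+5 = 11 → {'n': 6, 'e': 6, 'w': 11, 'h': 6, 'a': 8, 'i': 13, 'p': 8, 'c': 13}
lookup['j'] = 3 → {'n': 6, 'e': 6, 'w': 11, 'h': 6, 'a': 8, 'i': 13, 'p': 8, 'c': 13, 'j': 3}
lookup['w'] = 11+4 = 15 → {'n': 6, 'e': 6, 'w': 15, 'h': 6, 'a': 8, 'i': 13, 'p': 8, 'c': 13, 'j': 3}
lookup['j']*lookup['w'] = 3*15 = 45

45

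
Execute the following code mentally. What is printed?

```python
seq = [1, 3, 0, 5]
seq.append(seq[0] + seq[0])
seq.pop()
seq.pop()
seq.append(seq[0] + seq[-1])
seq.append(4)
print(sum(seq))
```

9

append seq[0]+seq[0] = 1+1 = 2 → [1, 3, 0, 5, 2]
pop() removes 2 → [1, 3, 0, 5]
pop() removes 5 → [1, 3, 0]
append seq[0]+seq[-1] = 1+0 = 1 → [1, 3, 0, 1]
append 4 → [1, 3, 0, 1, 4]
sum = 9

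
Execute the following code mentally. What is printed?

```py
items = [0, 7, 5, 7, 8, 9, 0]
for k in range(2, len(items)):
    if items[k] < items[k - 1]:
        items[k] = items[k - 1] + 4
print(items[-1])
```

k=2: 5<7, items[2] = 7+4 = 11 → [0, 7, 11, 7, 8, 9, 0]
k=3: 7<11, items[3] = 11+4 = 15 → [0, 7, 11, 15, 8, 9, 0]
k=4: 8<15, items[4] = 15+4 = 19 → [0, 7, 11, 15, 19, 9, 0]
k=5: 9<19, items[5] = 19+4 = 23 → [0, 7, 11, 15, 19, 23, 0]
k=6: 0<23, items[6] = 23+4 = 27 → [0, 7, 11, 15, 19, 23, 27]

27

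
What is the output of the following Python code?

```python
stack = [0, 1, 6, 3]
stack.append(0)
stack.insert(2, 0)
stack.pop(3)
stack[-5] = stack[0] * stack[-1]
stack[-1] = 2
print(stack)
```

append 0 → [0, 1, 6, 3, 0]
insert 0 at 2 → [0, 1, 0, 6, 3, 0]
pop(3) removes 6 → [0, 1, 0, 3, 0]
stack[-5] = stack[0]*stack[-1] = 0*0 = 0 → [0, 1, 0, 3, 0]
stack[-1] = 2 → [0, 1, 0, 3, 2]

[0, 1, 0, 3, 2]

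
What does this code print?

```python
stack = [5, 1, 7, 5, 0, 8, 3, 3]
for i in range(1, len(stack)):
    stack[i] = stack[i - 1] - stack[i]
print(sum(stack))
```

-67

i=1: stack[1] = 5-1 = 4 → [5, 4, 7, 5, 0, 8, 3, 3]
i=2: stack[2] = 4-7 = -3 → [5, 4, -3, 5, 0, 8, 3, 3]
i=3: stack[3] = (-3)-5 = -8 → [5, 4, -3, -8, 0, 8, 3, 3]
i=4: stack[4] = (-8)-0 = -8 → [5, 4, -3, -8, -8, 8, 3, 3]
i=5: stack[5] = (-8)-8 = -16 → [5, 4, -3, -8, -8, -16, 3, 3]
i=6: stack[6] = (-16)-3 = -19 → [5, 4, -3, -8, -8, -16, -19, 3]
i=7: stack[7] = (-19)-3 = -22 → [5, 4, -3, -8, -8, -16, -19, -22]
sum = -67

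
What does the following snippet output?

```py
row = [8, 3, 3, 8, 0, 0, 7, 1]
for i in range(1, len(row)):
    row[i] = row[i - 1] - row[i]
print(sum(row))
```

i=1: row[1] = 8-3 = 5 → [8, 5, 3, 8, 0, 0, 7, 1]
i=2: row[2] = 5-3 = 2 → [8, 5, 2, 8, 0, 0, 7, 1]
i=3: row[3] = 2-8 = -6 → [8, 5, 2, -6, 0, 0, 7, 1]
i=4: row[4] = (-6)-0 = -6 → [8, 5, 2, -6, -6, 0, 7, 1]
i=5: row[5] = (-6)-0 = -6 → [8, 5, 2, -6, -6, -6, 7, 1]
i=6: row[6] = (-6)-7 = -13 → [8, 5, 2, -6, -6, -6, -13, 1]
i=7: row[7] = (-13)-1 = -14 → [8, 5, 2, -6, -6, -6, -13, -14]
sum = -30

-30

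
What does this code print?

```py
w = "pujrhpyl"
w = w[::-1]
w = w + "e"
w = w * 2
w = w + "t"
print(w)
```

lyphrjupelyphrjupet

reverse → 'lyphrjup'
+ 'e' → 'lyphrjupe'
repeat ×2 → 'lyphrjupelyphrjupe'
+ 't' → 'lyphrjupelyphrjupet'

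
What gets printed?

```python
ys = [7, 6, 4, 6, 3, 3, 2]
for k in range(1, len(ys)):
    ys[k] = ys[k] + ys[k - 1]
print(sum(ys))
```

146

k=1: ys[1] = 6+7 = 13 → [7, 13, 4, 6, 3, 3, 2]
k=2: ys[2] = 4+13 = 17 → [7, 13, 17, 6, 3, 3, 2]
k=3: ys[3] = 6+17 = 23 → [7, 13, 17, 23, 3, 3, 2]
k=4: ys[4] = 3+23 = 26 → [7, 13, 17, 23, 26, 3, 2]
k=5: ys[5] = 3+26 = 29 → [7, 13, 17, 23, 26, 29, 2]
k=6: ys[6] = 2+29 = 31 → [7, 13, 17, 23, 26, 29, 31]
sum = 146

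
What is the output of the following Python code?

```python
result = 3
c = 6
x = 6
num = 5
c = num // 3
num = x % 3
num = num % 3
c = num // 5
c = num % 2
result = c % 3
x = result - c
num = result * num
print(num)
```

0

c = 5//3 = 1
num = 6%3 = 0
num = 0%3 = 0
c = 0//5 = 0
c = 0%2 = 0
result = 0%3 = 0
x = 0-0 = 0
num = 0*0 = 0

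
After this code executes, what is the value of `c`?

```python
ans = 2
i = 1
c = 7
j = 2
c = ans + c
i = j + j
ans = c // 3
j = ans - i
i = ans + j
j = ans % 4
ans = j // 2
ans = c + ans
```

9

c = 2+7 = 9
i = 2+2 = 4
ans = 9//3 = 3
j = 3-4 = -1
i = 3+(-1) = 2
j = 3%4 = 3
ans = 3//2 = 1
ans = 9+1 = 10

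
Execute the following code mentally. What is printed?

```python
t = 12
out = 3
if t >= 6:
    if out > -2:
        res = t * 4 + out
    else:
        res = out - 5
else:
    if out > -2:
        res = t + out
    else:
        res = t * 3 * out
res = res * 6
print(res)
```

306

t=12, out=3
t >= 6 is True; out > -2 is True
→ res = t * 4 + out = 51
res = 51*6 = 306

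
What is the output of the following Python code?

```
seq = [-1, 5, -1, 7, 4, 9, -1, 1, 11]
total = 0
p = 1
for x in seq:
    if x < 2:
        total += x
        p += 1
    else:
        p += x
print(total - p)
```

x=-1: <2, total = 0+(-1) = -1; p=2
x=5: not <2; p=7
x=-1: <2, total = (-1)+(-1) = -2; p=8
x=7: not <2; p=15
x=4: not <2; p=19
x=9: not <2; p=28
x=-1: <2, total = (-2)+(-1) = -3; p=29
x=1: <2, total = (-3)+1 = -2; p=30
x=11: not <2; p=41
total-p = (-2)-41 = -43

-43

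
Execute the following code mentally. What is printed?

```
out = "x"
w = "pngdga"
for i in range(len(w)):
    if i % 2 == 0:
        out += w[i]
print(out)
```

xpgg

i=0: add 'p' → 'xp'
i=1: skip
i=2: add 'g' → 'xpg'
i=3: skip
i=4: add 'g' → 'xpgg'
i=5: skip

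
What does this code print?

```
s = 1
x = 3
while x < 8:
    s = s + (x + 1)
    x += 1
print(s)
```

x=3: s = 1+4 = 5
x=4: s = 5+5 = 10
x=5: s = 10+6 = 16
x=6: s = 16+7 = 23
x=7: s = 23+8 = 31

31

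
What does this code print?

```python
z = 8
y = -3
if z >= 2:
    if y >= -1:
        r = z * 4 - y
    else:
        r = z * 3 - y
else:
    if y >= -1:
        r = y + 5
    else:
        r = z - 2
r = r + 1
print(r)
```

z=8, y=-3
z >= 2 is True; y >= -1 is False
→ r = z * 3 - y = 27
r = 27+1 = 28

28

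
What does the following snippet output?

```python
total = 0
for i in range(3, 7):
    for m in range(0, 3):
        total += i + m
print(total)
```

66

i=3,m=0: total = 0+3 = 3
i=3,m=1: total = 3+4 = 7
i=3,m=2: total = 7+5 = 12
i=4,m=0: total = 12+4 = 16
i=4,m=1: total = 16+5 = 21
i=4,m=2: total = 21+6 = 27
i=5,m=0: total = 27+5 = 32
i=5,m=1: total = 32+6 = 38
i=5,m=2: total = 38+7 = 45
i=6,m=0: total = 45+6 = 51
i=6,m=1: total = 51+7 = 58
i=6,m=2: total = 58+8 = 66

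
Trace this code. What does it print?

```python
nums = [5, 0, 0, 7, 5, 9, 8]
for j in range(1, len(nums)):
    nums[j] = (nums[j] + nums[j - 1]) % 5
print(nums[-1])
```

4

j=1: nums[1] = (0+5)%5 = 0 → [5, 0, 0, 7, 5, 9, 8]
j=2: nums[2] = (0+0)%5 = 0 → [5, 0, 0, 7, 5, 9, 8]
j=3: nums[3] = (7+0)%5 = 2 → [5, 0, 0, 2, 5, 9, 8]
j=4: nums[4] = (5+2)%5 = 2 → [5, 0, 0, 2, 2, 9, 8]
j=5: nums[5] = (9+2)%5 = 1 → [5, 0, 0, 2, 2, 1, 8]
j=6: nums[6] = (8+1)%5 = 4 → [5, 0, 0, 2, 2, 1, 4]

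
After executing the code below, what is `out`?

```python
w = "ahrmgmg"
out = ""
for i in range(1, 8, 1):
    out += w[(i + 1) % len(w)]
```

'rmgmgah'

i=1: add w[2]='r' → 'r'
i=2: add w[3]='m' → 'rm'
i=3: add w[4]='g' → 'rmg'
i=4: add w[5]='m' → 'rmgm'
i=5: add w[6]='g' → 'rmgmg'
i=6: add w[0]='a' → 'rmgmga'
i=7: add w[1]='h' → 'rmgmgah'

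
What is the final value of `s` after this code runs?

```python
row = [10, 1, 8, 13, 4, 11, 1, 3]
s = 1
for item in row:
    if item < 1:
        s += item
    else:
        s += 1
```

9

item=10: not <1, s = 1+1 = 2
item=1: not <1, s = 2+1 = 3
item=8: not <1, s = 3+1 = 4
item=13: not <1, s = 4+1 = 5
item=4: not <1, s = 5+1 = 6
item=11: not <1, s = 6+1 = 7
item=1: not <1, s = 7+1 = 8
item=3: not <1, s = 8+1 = 9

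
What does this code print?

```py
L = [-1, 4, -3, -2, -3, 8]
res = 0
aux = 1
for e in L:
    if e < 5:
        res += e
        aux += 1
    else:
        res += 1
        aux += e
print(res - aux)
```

e=-1: <5, res = 0+(-1) = -1; aux=2
e=4: <5, res = (-1)+4 = 3; aux=3
e=-3: <5, res = 3+(-3) = 0; aux=4
e=-2: <5, res = 0+(-2) = -2; aux=5
e=-3: <5, res = (-2)+(-3) = -5; aux=6
e=8: not <5, res = (-5)+1 = -4; aux=14
res-aux = (-4)-14 = -18

-18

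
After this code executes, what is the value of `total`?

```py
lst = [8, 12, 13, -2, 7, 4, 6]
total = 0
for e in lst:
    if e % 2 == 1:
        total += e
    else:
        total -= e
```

-8

e=8: not odd, total = 0-8 = -8
e=12: not odd, total = (-8)-12 = -20
e=13: odd, total = (-20)+13 = -7
e=-2: not odd, total = (-7)-(-2) = -5
e=7: odd, total = (-5)+7 = 2
e=4: not odd, total = 2-4 = -2
e=6: not odd, total = (-2)-6 = -8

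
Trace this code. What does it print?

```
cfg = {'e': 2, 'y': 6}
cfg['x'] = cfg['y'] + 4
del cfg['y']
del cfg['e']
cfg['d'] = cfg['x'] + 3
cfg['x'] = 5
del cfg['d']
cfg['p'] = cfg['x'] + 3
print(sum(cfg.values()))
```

13

cfg['x'] = cfg['y']+4 = 10 → {'e': 2, 'y': 6, 'x': 10}
del 'y' → {'e': 2, 'x': 10}
del 'e' → {'x': 10}
cfg['d'] = cfg['x']+3 = 13 → {'x': 10, 'd': 13}
cfg['x'] = 5 → {'x': 5, 'd': 13}
del 'd' → {'x': 5}
cfg['p'] = cfg['x']+3 = 8 → {'x': 5, 'p': 8}
sum of values = 13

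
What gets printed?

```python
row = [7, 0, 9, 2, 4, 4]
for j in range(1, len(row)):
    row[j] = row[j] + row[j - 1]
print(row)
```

[7, 7, 16, 18, 22, 26]

j=1: row[1] = 0+7 = 7 → [7, 7, 9, 2, 4, 4]
j=2: row[2] = 9+7 = 16 → [7, 7, 16, 2, 4, 4]
j=3: row[3] = 2+16 = 18 → [7, 7, 16, 18, 4, 4]
j=4: row[4] = 4+18 = 22 → [7, 7, 16, 18, 22, 4]
j=5: row[5] = 4+22 = 26 → [7, 7, 16, 18, 22, 26]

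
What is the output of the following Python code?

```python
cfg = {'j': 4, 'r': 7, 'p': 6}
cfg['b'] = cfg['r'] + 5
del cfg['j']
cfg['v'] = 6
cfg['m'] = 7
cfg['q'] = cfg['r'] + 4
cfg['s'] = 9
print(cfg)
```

{'r': 7, 'p': 6, 'b': 12, 'v': 6, 'm': 7, 'q': 11, 's': 9}

cfg['b'] = cfg['r']+5 = 12 → {'j': 4, 'r': 7, 'p': 6, 'b': 12}
del 'j' → {'r': 7, 'p': 6, 'b': 12}
cfg['v'] = 6 → {'r': 7, 'p': 6, 'b': 12, 'v': 6}
cfg['m'] = 7 → {'r': 7, 'p': 6, 'b': 12, 'v': 6, 'm': 7}
cfg['q'] = cfg['r']+4 = 11 → {'r': 7, 'p': 6, 'b': 12, 'v': 6, 'm': 7, 'q': 11}
cfg['s'] = 9 → {'r': 7, 'p': 6, 'b': 12, 'v': 6, 'm': 7, 'q': 11, 's': 9}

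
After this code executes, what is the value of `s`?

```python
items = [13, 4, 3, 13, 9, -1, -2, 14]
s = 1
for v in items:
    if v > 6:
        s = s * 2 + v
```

v=13: >6, s = 1*2+13 = 15
v=4: not >6
v=3: not >6
v=13: >6, s = 15*2+13 = 43
v=9: >6, s = 43*2+9 = 95
v=-1: not >6
v=-2: not >6
v=14: >6, s = 95*2+14 = 204

204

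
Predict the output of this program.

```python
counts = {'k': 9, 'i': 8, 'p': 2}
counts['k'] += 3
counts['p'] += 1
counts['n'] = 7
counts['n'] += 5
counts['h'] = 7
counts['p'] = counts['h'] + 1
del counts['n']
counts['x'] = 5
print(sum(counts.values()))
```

counts['k'] = 9+3 = 12 → {'k': 12, 'i': 8, 'p': 2}
counts['p'] = 2+1 = 3 → {'k': 12, 'i': 8, 'p': 3}
counts['n'] = 7 → {'k': 12, 'i': 8, 'p': 3, 'n': 7}
counts['n'] = 7+5 = 12 → {'k': 12, 'i': 8, 'p': 3, 'n': 12}
counts['h'] = 7 → {'k': 12, 'i': 8, 'p': 3, 'n': 12, 'h': 7}
counts['p'] = counts['h']+1 = 8 → {'k': 12, 'i': 8, 'p': 8, 'n': 12, 'h': 7}
del 'n' → {'k': 12, 'i': 8, 'p': 8, 'h': 7}
counts['x'] = 5 → {'k': 12, 'i': 8, 'p': 8, 'h': 7, 'x': 5}
sum of values = 40

40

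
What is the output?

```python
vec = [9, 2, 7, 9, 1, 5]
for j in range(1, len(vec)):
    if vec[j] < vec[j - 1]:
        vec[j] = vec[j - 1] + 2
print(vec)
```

[9, 11, 13, 15, 17, 19]

j=1: 2<9, vec[1] = 9+2 = 11 → [9, 11, 7, 9, 1, 5]
j=2: 7<11, vec[2] = 11+2 = 13 → [9, 11, 13, 9, 1, 5]
j=3: 9<13, vec[3] = 13+2 = 15 → [9, 11, 13, 15, 1, 5]
j=4: 1<15, vec[4] = 15+2 = 17 → [9, 11, 13, 15, 17, 5]
j=5: 5<17, vec[5] = 17+2 = 19 → [9, 11, 13, 15, 17, 19]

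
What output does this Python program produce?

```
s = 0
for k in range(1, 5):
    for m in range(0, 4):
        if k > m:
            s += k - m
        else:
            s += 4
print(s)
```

44

k=1,m=0: 1>0, s = 0+1 = 1
k=1,m=1: not 1>1, s = 1+4 = 5
k=1,m=2: not 1>2, s = 5+4 = 9
k=1,m=3: not 1>3, s = 9+4 = 13
k=2,m=0: 2>0, s = 13+2 = 15
k=2,m=1: 2>1, s = 15+1 = 16
k=2,m=2: not 2>2, s = 16+4 = 20
k=2,m=3: not 2>3, s = 20+4 = 24
k=3,m=0: 3>0, s = 24+3 = 27
k=3,m=1: 3>1, s = 27+2 = 29
k=3,m=2: 3>2, s = 29+1 = 30
k=3,m=3: not 3>3, s = 30+4 = 34
k=4,m=0: 4>0, s = 34+4 = 38
k=4,m=1: 4>1, s = 38+3 = 41
k=4,m=2: 4>2, s = 41+2 = 43
k=4,m=3: 4>3, s = 43+1 = 44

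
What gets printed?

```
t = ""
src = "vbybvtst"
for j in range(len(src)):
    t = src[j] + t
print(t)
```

j=0: prepend 'v' → 'v'
j=1: prepend 'b' → 'bv'
j=2: prepend 'y' → 'ybv'
j=3: prepend 'b' → 'bybv'
j=4: prepend 'v' → 'vbybv'
j=5: prepend 't' → 'tvbybv'
j=6: prepend 's' → 'stvbybv'
j=7: prepend 't' → 'tstvbybv'

tstvbybv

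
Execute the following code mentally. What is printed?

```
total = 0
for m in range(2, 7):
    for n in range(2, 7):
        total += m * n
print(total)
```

400

m=2,n=2: total = 0+4 = 4
m=2,n=3: total = 4+6 = 10
m=2,n=4: total = 10+8 = 18
m=2,n=5: total = 18+10 = 28
m=2,n=6: total = 28+12 = 40
m=3,n=2: total = 40+6 = 46
m=3,n=3: total = 46+9 = 55
m=3,n=4: total = 55+12 = 67
m=3,n=5: total = 67+15 = 82
m=3,n=6: total = 82+18 = 100
m=4,n=2: total = 100+8 = 108
m=4,n=3: total = 108+12 = 120
m=4,n=4: total = 120+16 = 136
m=4,n=5: total = 136+20 = 156
m=4,n=6: total = 156+24 = 180
m=5,n=2: total = 180+10 = 190
m=5,n=3: total = 190+15 = 205
m=5,n=4: total = 205+20 = 225
m=5,n=5: total = 225+25 = 250
m=5,n=6: total = 250+30 = 280
m=6,n=2: total = 280+12 = 292
m=6,n=3: total = 292+18 = 310
m=6,n=4: total = 310+24 = 334
m=6,n=5: total = 334+30 = 364
m=6,n=6: total = 364+36 = 400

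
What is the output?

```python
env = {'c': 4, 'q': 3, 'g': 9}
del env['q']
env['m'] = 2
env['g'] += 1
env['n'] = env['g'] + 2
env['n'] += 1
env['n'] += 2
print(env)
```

del 'q' → {'c': 4, 'g': 9}
env['m'] = 2 → {'c': 4, 'g': 9, 'm': 2}
env['g'] = 9+1 = 10 → {'c': 4, 'g': 10, 'm': 2}
env['n'] = env['g']+2 = 12 → {'c': 4, 'g': 10, 'm': 2, 'n': 12}
env['n'] = 12+1 = 13 → {'c': 4, 'g': 10, 'm': 2, 'n': 13}
env['n'] = 13+2 = 15 → {'c': 4, 'g': 10, 'm': 2, 'n': 15}

{'c': 4, 'g': 10, 'm': 2, 'n': 15}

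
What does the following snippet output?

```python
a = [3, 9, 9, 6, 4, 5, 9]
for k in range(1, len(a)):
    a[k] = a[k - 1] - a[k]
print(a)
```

k=1: a[1] = 3-9 = -6 → [3, -6, 9, 6, 4, 5, 9]
k=2: a[2] = (-6)-9 = -15 → [3, -6, -15, 6, 4, 5, 9]
k=3: a[3] = (-15)-6 = -21 → [3, -6, -15, -21, 4, 5, 9]
k=4: a[4] = (-21)-4 = -25 → [3, -6, -15, -21, -25, 5, 9]
k=5: a[5] = (-25)-5 = -30 → [3, -6, -15, -21, -25, -30, 9]
k=6: a[6] = (-30)-9 = -39 → [3, -6, -15, -21, -25, -30, -39]

[3, -6, -15, -21, -25, -30, -39]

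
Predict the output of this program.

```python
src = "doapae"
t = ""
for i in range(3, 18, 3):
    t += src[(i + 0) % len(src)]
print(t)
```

i=3: add src[3]='p' → 'p'
i=6: add src[0]='d' → 'pd'
i=9: add src[3]='p' → 'pdp'
i=12: add src[0]='d' → 'pdpd'
i=15: add src[3]='p' → 'pdpdp'

pdpdp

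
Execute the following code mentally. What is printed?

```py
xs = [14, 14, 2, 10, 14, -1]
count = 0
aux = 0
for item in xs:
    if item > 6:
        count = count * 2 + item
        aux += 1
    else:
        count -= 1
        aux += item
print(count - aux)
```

item=14: >6, count = 0*2+14 = 14; aux=1
item=14: >6, count = 14*2+14 = 42; aux=2
item=2: not >6, count = 42-1 = 41; aux=4
item=10: >6, count = 41*2+10 = 92; aux=5
item=14: >6, count = 92*2+14 = 198; aux=6
item=-1: not >6, count = 198-1 = 197; aux=5
count-aux = 197-5 = 192

192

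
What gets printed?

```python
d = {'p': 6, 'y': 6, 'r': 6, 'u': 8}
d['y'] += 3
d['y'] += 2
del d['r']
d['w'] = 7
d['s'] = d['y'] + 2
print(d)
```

d['y'] = 6+3 = 9 → {'p': 6, 'y': 9, 'r': 6, 'u': 8}
d['y'] = 9+2 = 11 → {'p': 6, 'y': 11, 'r': 6, 'u': 8}
del 'r' → {'p': 6, 'y': 11, 'u': 8}
d['w'] = 7 → {'p': 6, 'y': 11, 'u': 8, 'w': 7}
d['s'] = d['y']+2 = 13 → {'p': 6, 'y': 11, 'u': 8, 'w': 7, 's': 13}

{'p': 6, 'y': 11, 'u': 8, 'w': 7, 's': 13}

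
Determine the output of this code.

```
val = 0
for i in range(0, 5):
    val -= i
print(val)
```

-10

i=0: val = 0-0 = 0
i=1: val = 0-1 = -1
i=2: val = (-1)-2 = -3
i=3: val = (-3)-3 = -6
i=4: val = (-6)-4 = -10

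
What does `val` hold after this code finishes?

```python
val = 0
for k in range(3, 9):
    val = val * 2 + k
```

246

k=3: val = 0*2+3 = 3
k=4: val = 3*2+4 = 10
k=5: val = 10*2+5 = 25
k=6: val = 25*2+6 = 56
k=7: val = 56*2+7 = 119
k=8: val = 119*2+8 = 246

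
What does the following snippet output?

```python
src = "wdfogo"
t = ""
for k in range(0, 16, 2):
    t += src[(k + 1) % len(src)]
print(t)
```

k=0: add src[1]='d' → 'd'
k=2: add src[3]='o' → 'do'
k=4: add src[5]='o' → 'doo'
k=6: add src[1]='d' → 'dood'
k=8: add src[3]='o' → 'doodo'
k=10: add src[5]='o' → 'doodoo'
k=12: add src[1]='d' → 'doodood'
k=14: add src[3]='o' → 'doodoodo'

doodoodo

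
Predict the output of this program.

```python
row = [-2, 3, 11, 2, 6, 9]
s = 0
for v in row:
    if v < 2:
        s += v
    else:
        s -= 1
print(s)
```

v=-2: <2, s = 0+(-2) = -2
v=3: not <2, s = (-2)-1 = -3
v=11: not <2, s = (-3)-1 = -4
v=2: not <2, s = (-4)-1 = -5
v=6: not <2, s = (-5)-1 = -6
v=9: not <2, s = (-6)-1 = -7

-7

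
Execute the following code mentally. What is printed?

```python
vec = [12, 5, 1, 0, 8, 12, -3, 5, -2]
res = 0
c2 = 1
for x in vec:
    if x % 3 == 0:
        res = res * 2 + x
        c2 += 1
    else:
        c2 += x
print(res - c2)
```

x=12: %3==0, res = 0*2+12 = 12; c2=2
x=5: not %3==0; c2=7
x=1: not %3==0; c2=8
x=0: %3==0, res = 12*2+0 = 24; c2=9
x=8: not %3==0; c2=17
x=12: %3==0, res = 24*2+12 = 60; c2=18
x=-3: %3==0, res = 60*2+(-3) = 117; c2=19
x=5: not %3==0; c2=24
x=-2: not %3==0; c2=22
res-c2 = 117-22 = 95

95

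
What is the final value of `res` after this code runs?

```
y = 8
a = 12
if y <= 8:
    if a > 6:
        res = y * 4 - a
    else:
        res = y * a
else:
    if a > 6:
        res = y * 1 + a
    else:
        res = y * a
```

20

y=8, a=12
y <= 8 is True; a > 6 is True
→ res = y * 4 - a = 20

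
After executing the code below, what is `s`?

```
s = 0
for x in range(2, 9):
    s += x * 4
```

x=2: s = 0+2*4 = 8
x=3: s = 8+3*4 = 20
x=4: s = 20+4*4 = 36
x=5: s = 36+5*4 = 56
x=6: s = 56+6*4 = 80
x=7: s = 80+7*4 = 108
x=8: s = 108+8*4 = 140

140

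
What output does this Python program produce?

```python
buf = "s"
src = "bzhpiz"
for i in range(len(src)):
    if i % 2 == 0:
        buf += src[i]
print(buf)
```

sbhi

i=0: add 'b' → 'sb'
i=1: skip
i=2: add 'h' → 'sbh'
i=3: skip
i=4: add 'i' → 'sbhi'
i=5: skip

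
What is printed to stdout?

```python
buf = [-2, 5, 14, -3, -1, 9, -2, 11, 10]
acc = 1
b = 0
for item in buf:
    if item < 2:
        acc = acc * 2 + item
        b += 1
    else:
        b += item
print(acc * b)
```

item=-2: <2, acc = 1*2+(-2) = 0; b=1
item=5: not <2; b=6
item=14: not <2; b=20
item=-3: <2, acc = 0*2+(-3) = -3; b=21
item=-1: <2, acc = (-3)*2+(-1) = -7; b=22
item=9: not <2; b=31
item=-2: <2, acc = (-7)*2+(-2) = -16; b=32
item=11: not <2; b=43
item=10: not <2; b=53
acc*b = (-16)*53 = -848

-848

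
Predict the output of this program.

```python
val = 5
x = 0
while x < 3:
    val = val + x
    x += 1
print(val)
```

8

x=0: val = 5+0 = 5
x=1: val = 5+1 = 6
x=2: val = 6+2 = 8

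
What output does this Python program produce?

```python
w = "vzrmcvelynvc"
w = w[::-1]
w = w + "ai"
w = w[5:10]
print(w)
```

evcmr

reverse → 'cvnylevcmrzv'
+ 'ai' → 'cvnylevcmrzvai'
slice [5:10] → 'evcmr'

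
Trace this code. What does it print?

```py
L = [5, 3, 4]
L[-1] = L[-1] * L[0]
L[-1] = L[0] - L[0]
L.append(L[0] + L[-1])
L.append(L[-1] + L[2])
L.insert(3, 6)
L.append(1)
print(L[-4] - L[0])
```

L[-1] = L[-1]*L[0] = 4*5 = 20 → [5, 3, 20]
L[-1] = L[0]-L[0] = 5-5 = 0 → [5, 3, 0]
append L[0]+L[-1] = 5+0 = 5 → [5, 3, 0, 5]
append L[-1]+L[2] = 5+0 = 5 → [5, 3, 0, 5, 5]
insert 6 at 3 → [5, 3, 0, 6, 5, 5]
append 1 → [5, 3, 0, 6, 5, 5, 1]
L[-4]-L[0] = 6-5 = 1

1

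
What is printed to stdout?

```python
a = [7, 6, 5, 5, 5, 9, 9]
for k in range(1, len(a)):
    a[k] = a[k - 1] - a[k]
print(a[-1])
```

-32

k=1: a[1] = 7-6 = 1 → [7, 1, 5, 5, 5, 9, 9]
k=2: a[2] = 1-5 = -4 → [7, 1, -4, 5, 5, 9, 9]
k=3: a[3] = (-4)-5 = -9 → [7, 1, -4, -9, 5, 9, 9]
k=4: a[4] = (-9)-5 = -14 → [7, 1, -4, -9, -14, 9, 9]
k=5: a[5] = (-14)-9 = -23 → [7, 1, -4, -9, -14, -23, 9]
k=6: a[6] = (-23)-9 = -32 → [7, 1, -4, -9, -14, -23, -32]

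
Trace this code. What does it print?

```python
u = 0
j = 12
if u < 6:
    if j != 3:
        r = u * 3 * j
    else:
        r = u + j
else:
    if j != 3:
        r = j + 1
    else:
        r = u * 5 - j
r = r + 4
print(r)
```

4

u=0, j=12
u < 6 is True; j != 3 is True
→ r = u * 3 * j = 0
r = 0+4 = 4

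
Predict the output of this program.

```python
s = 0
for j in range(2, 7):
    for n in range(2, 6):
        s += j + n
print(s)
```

j=2,n=2: s = 0+4 = 4
j=2,n=3: s = 4+5 = 9
j=2,n=4: s = 9+6 = 15
j=2,n=5: s = 15+7 = 22
j=3,n=2: s = 22+5 = 27
j=3,n=3: s = 27+6 = 33
j=3,n=4: s = 33+7 = 40
j=3,n=5: s = 40+8 = 48
j=4,n=2: s = 48+6 = 54
j=4,n=3: s = 54+7 = 61
j=4,n=4: s = 61+8 = 69
j=4,n=5: s = 69+9 = 78
j=5,n=2: s = 78+7 = 85
j=5,n=3: s = 85+8 = 93
j=5,n=4: s = 93+9 = 102
j=5,n=5: s = 102+10 = 112
j=6,n=2: s = 112+8 = 120
j=6,n=3: s = 120+9 = 129
j=6,n=4: s = 129+10 = 139
j=6,n=5: s = 139+11 = 150

150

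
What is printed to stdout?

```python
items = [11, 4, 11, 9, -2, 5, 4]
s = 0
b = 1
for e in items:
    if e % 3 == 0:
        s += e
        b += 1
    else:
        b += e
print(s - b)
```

e=11: not %3==0; b=12
e=4: not %3==0; b=16
e=11: not %3==0; b=27
e=9: %3==0, s = 0+9 = 9; b=28
e=-2: not %3==0; b=26
e=5: not %3==0; b=31
e=4: not %3==0; b=35
s-b = 9-35 = -26

-26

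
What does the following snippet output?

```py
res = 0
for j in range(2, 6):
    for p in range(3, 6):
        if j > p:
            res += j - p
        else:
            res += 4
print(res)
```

j=2,p=3: not 2>3, res = 0+4 = 4
j=2,p=4: not 2>4, res = 4+4 = 8
j=2,p=5: not 2>5, res = 8+4 = 12
j=3,p=3: not 3>3, res = 12+4 = 16
j=3,p=4: not 3>4, res = 16+4 = 20
j=3,p=5: not 3>5, res = 20+4 = 24
j=4,p=3: 4>3, res = 24+1 = 25
j=4,p=4: not 4>4, res = 25+4 = 29
j=4,p=5: not 4>5, res = 29+4 = 33
j=5,p=3: 5>3, res = 33+2 = 35
j=5,p=4: 5>4, res = 35+1 = 36
j=5,p=5: not 5>5, res = 36+4 = 40

40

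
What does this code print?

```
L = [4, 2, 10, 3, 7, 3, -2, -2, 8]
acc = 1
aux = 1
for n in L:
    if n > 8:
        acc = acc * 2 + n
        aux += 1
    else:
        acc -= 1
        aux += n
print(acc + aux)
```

n=4: not >8, acc = 1-1 = 0; aux=5
n=2: not >8, acc = 0-1 = -1; aux=7
n=10: >8, acc = (-1)*2+10 = 8; aux=8
n=3: not >8, acc = 8-1 = 7; aux=11
n=7: not >8, acc = 7-1 = 6; aux=18
n=3: not >8, acc = 6-1 = 5; aux=21
n=-2: not >8, acc = 5-1 = 4; aux=19
n=-2: not >8, acc = 4-1 = 3; aux=17
n=8: not >8, acc = 3-1 = 2; aux=25
acc+aux = 2+25 = 27

27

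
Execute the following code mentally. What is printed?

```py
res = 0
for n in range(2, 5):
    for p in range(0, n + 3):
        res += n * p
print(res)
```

149

n=2,p=0: res = 0+0 = 0
n=2,p=1: res = 0+2 = 2
n=2,p=2: res = 2+4 = 6
n=2,p=3: res = 6+6 = 12
n=2,p=4: res = 12+8 = 20
n=3,p=0: res = 20+0 = 20
n=3,p=1: res = 20+3 = 23
n=3,p=2: res = 23+6 = 29
n=3,p=3: res = 29+9 = 38
n=3,p=4: res = 38+12 = 50
n=3,p=5: res = 50+15 = 65
n=4,p=0: res = 65+0 = 65
n=4,p=1: res = 65+4 = 69
n=4,p=2: res = 69+8 = 77
n=4,p=3: res = 77+12 = 89
n=4,p=4: res = 89+16 = 105
n=4,p=5: res = 105+20 = 125
n=4,p=6: res = 125+24 = 149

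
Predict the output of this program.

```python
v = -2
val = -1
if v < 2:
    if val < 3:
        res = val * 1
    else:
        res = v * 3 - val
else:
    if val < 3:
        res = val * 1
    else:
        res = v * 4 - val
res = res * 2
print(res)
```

v=-2, val=-1
v < 2 is True; val < 3 is True
→ res = val * 1 = -1
res = (-1)*2 = -2

-2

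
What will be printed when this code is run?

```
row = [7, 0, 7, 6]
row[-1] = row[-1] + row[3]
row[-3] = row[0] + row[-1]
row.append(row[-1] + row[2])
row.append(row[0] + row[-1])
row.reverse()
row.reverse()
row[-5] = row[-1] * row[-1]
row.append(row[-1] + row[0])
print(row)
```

[7, 676, 7, 12, 19, 26, 33]

row[-1] = row[-1]+row[3] = 6+6 = 12 → [7, 0, 7, 12]
row[-3] = row[0]+row[-1] = 7+12 = 19 → [7, 19, 7, 12]
append row[-1]+row[2] = 12+7 = 19 → [7, 19, 7, 12, 19]
append row[0]+row[-1] = 7+19 = 26 → [7, 19, 7, 12, 19, 26]
reverse → [26, 19, 12, 7, 19, 7]
reverse → [7, 19, 7, 12, 19, 26]
row[-5] = row[-1]*row[-1] = 26*26 = 676 → [7, 676, 7, 12, 19, 26]
append row[-1]+row[0] = 26+7 = 33 → [7, 676, 7, 12, 19, 26, 33]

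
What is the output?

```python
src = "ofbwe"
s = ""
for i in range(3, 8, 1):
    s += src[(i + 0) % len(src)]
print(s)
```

i=3: add src[3]='w' → 'w'
i=4: add src[4]='e' → 'we'
i=5: add src[0]='o' → 'weo'
i=6: add src[1]='f' → 'weof'
i=7: add src[2]='b' → 'weofb'

weofb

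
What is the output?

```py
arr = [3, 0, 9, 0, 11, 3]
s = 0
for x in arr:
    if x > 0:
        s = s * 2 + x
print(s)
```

85

x=3: >0, s = 0*2+3 = 3
x=0: not >0
x=9: >0, s = 3*2+9 = 15
x=0: not >0
x=11: >0, s = 15*2+11 = 41
x=3: >0, s = 41*2+3 = 85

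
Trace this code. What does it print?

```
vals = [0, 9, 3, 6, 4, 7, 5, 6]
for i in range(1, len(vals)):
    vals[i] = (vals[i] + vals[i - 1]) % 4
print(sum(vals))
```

i=1: vals[1] = (9+0)%4 = 1 → [0, 1, 3, 6, 4, 7, 5, 6]
i=2: vals[2] = (3+1)%4 = 0 → [0, 1, 0, 6, 4, 7, 5, 6]
i=3: vals[3] = (6+0)%4 = 2 → [0, 1, 0, 2, 4, 7, 5, 6]
i=4: vals[4] = (4+2)%4 = 2 → [0, 1, 0, 2, 2, 7, 5, 6]
i=5: vals[5] = (7+2)%4 = 1 → [0, 1, 0, 2, 2, 1, 5, 6]
i=6: vals[6] = (5+1)%4 = 2 → [0, 1, 0, 2, 2, 1, 2, 6]
i=7: vals[7] = (6+2)%4 = 0 → [0, 1, 0, 2, 2, 1, 2, 0]
sum = 8

8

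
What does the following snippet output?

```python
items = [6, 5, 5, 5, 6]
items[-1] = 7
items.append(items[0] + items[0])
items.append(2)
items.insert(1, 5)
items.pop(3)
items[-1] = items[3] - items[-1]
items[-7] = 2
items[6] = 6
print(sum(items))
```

items[-1] = 7 → [6, 5, 5, 5, 7]
append items[0]+items[0] = 6+6 = 12 → [6, 5, 5, 5, 7, 12]
append 2 → [6, 5, 5, 5, 7, 12, 2]
insert 5 at 1 → [6, 5, 5, 5, 5, 7, 12, 2]
pop(3) removes 5 → [6, 5, 5, 5, 7, 12, 2]
items[-1] = items[3]-items[-1] = 5-2 = 3 → [6, 5, 5, 5, 7, 12, 3]
items[-7] = 2 → [2, 5, 5, 5, 7, 12, 3]
items[6] = 6 → [2, 5, 5, 5, 7, 12, 6]
sum = 42

42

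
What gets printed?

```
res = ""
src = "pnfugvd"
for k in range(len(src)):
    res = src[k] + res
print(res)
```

k=0: prepend 'p' → 'p'
k=1: prepend 'n' → 'np'
k=2: prepend 'f' → 'fnp'
k=3: prepend 'u' → 'ufnp'
k=4: prepend 'g' → 'gufnp'
k=5: prepend 'v' → 'vgufnp'
k=6: prepend 'd' → 'dvgufnp'

dvgufnp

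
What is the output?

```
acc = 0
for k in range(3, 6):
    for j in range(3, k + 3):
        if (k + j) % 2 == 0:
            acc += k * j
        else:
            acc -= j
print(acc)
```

117

k=3,j=3: even sum, acc = 0+9 = 9
k=3,j=4: odd sum, acc = 9-4 = 5
k=3,j=5: even sum, acc = 5+15 = 20
k=4,j=3: odd sum, acc = 20-3 = 17
k=4,j=4: even sum, acc = 17+16 = 33
k=4,j=5: odd sum, acc = 33-5 = 28
k=4,j=6: even sum, acc = 28+24 = 52
k=5,j=3: even sum, acc = 52+15 = 67
k=5,j=4: odd sum, acc = 67-4 = 63
k=5,j=5: even sum, acc = 63+25 = 88
k=5,j=6: odd sum, acc = 88-6 = 82
k=5,j=7: even sum, acc = 82+35 = 117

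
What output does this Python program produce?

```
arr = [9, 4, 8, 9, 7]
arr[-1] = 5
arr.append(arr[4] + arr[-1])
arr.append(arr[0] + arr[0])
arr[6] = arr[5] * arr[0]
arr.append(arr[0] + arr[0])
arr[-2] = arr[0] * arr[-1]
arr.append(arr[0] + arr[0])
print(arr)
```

[9, 4, 8, 9, 5, 10, 162, 18, 18]

arr[-1] = 5 → [9, 4, 8, 9, 5]
append arr[4]+arr[-1] = 5+5 = 10 → [9, 4, 8, 9, 5, 10]
append arr[0]+arr[0] = 9+9 = 18 → [9, 4, 8, 9, 5, 10, 18]
arr[6] = arr[5]*arr[0] = 10*9 = 90 → [9, 4, 8, 9, 5, 10, 90]
append arr[0]+arr[0] = 9+9 = 18 → [9, 4, 8, 9, 5, 10, 90, 18]
arr[-2] = arr[0]*arr[-1] = 9*18 = 162 → [9, 4, 8, 9, 5, 10, 162, 18]
append arr[0]+arr[0] = 9+9 = 18 → [9, 4, 8, 9, 5, 10, 162, 18, 18]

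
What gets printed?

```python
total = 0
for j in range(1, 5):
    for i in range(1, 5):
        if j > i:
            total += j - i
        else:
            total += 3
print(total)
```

j=1,i=1: not 1>1, total = 0+3 = 3
j=1,i=2: not 1>2, total = 3+3 = 6
j=1,i=3: not 1>3, total = 6+3 = 9
j=1,i=4: not 1>4, total = 9+3 = 12
j=2,i=1: 2>1, total = 12+1 = 13
j=2,i=2: not 2>2, total = 13+3 = 16
j=2,i=3: not 2>3, total = 16+3 = 19
j=2,i=4: not 2>4, total = 19+3 = 22
j=3,i=1: 3>1, total = 22+2 = 24
j=3,i=2: 3>2, total = 24+1 = 25
j=3,i=3: not 3>3, total = 25+3 = 28
j=3,i=4: not 3>4, total = 28+3 = 31
j=4,i=1: 4>1, total = 31+3 = 34
j=4,i=2: 4>2, total = 34+2 = 36
j=4,i=3: 4>3, total = 36+1 = 37
j=4,i=4: not 4>4, total = 37+3 = 40

40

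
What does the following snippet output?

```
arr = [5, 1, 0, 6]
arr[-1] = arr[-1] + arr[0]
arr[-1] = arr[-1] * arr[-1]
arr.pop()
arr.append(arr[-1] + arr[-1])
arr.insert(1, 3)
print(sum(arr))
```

arr[-1] = arr[-1]+arr[0] = 6+5 = 11 → [5, 1, 0, 11]
arr[-1] = arr[-1]*arr[-1] = 11*11 = 121 → [5, 1, 0, 121]
pop() removes 121 → [5, 1, 0]
append arr[-1]+arr[-1] = 0+0 = 0 → [5, 1, 0, 0]
insert 3 at 1 → [5, 3, 1, 0, 0]
sum = 9

9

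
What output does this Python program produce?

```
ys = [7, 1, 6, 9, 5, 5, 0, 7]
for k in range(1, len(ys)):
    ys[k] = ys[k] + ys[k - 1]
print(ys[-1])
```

40

k=1: ys[1] = 1+7 = 8 → [7, 8, 6, 9, 5, 5, 0, 7]
k=2: ys[2] = 6+8 = 14 → [7, 8, 14, 9, 5, 5, 0, 7]
k=3: ys[3] = 9+14 = 23 → [7, 8, 14, 23, 5, 5, 0, 7]
k=4: ys[4] = 5+23 = 28 → [7, 8, 14, 23, 28, 5, 0, 7]
k=5: ys[5] = 5+28 = 33 → [7, 8, 14, 23, 28, 33, 0, 7]
k=6: ys[6] = 0+33 = 33 → [7, 8, 14, 23, 28, 33, 33, 7]
k=7: ys[7] = 7+33 = 40 → [7, 8, 14, 23, 28, 33, 33, 40]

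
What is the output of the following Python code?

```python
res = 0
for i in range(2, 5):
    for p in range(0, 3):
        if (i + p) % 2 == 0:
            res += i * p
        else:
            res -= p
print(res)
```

i=2,p=0: even sum, res = 0+0 = 0
i=2,p=1: odd sum, res = 0-1 = -1
i=2,p=2: even sum, res = (-1)+4 = 3
i=3,p=0: odd sum, res = 3-0 = 3
i=3,p=1: even sum, res = 3+3 = 6
i=3,p=2: odd sum, res = 6-2 = 4
i=4,p=0: even sum, res = 4+0 = 4
i=4,p=1: odd sum, res = 4-1 = 3
i=4,p=2: even sum, res = 3+8 = 11

11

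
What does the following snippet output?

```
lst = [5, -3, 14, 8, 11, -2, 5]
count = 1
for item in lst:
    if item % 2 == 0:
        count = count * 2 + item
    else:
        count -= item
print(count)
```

item=5: not even, count = 1-5 = -4
item=-3: not even, count = (-4)-(-3) = -1
item=14: even, count = (-1)*2+14 = 12
item=8: even, count = 12*2+8 = 32
item=11: not even, count = 32-11 = 21
item=-2: even, count = 21*2+(-2) = 40
item=5: not even, count = 40-5 = 35

35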